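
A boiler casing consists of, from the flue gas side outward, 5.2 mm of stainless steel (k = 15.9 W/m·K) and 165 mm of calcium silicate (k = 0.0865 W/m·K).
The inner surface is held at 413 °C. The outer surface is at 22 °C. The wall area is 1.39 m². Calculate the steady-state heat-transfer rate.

Q ≈ 285 W

Using the resistance-network approach (series):
R_stainless steel = L/(kA) = 0.0052/(15.9×1.39) = 2.353×10^-4 K/W
R_calcium silicate = L/(kA) = 0.165/(0.0865×1.39) = 1.372 K/W
R_total = 1.373 K/W
Q = ΔT / R_total = 391 / 1.373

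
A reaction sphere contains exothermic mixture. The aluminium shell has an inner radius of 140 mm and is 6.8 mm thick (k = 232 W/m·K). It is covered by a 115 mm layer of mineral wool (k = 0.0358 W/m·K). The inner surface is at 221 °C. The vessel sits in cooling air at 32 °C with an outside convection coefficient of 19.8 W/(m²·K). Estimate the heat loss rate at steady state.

Radial (spherical) resistances in series:
R_aluminium shell = (1/0.14 − 1/0.1468)/(4π×232) = 1.135×10^-4 K/W
R_mineral wool = (1/0.1468 − 1/0.2618)/(4π×0.0358) = 6.651 K/W
R_outer film = 1/(h·4πr_o²) = 1/(19.8×4π×0.2618²) = 0.05864 K/W
R_total = 6.71 K/W
Q = ΔT/R_total = 189/6.71

Q ≈ 28.2 W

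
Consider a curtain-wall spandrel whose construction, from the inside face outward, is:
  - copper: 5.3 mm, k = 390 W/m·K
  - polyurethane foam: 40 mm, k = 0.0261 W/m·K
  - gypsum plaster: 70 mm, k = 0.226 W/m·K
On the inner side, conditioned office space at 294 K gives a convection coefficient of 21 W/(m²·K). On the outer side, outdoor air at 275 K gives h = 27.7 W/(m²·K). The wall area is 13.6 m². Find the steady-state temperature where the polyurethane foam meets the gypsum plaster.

T ≈ 278 K

Treating each layer as a thermal resistance in series:
R_inner film = 1/(h_i·A) = 1/(21×13.6) = 0.003501 K/W
R_copper = L/(kA) = 0.0053/(390×13.6) = 9.992×10^-7 K/W
R_polyurethane foam = L/(kA) = 0.04/(0.0261×13.6) = 0.1127 K/W
R_gypsum plaster = L/(kA) = 0.07/(0.226×13.6) = 0.02277 K/W
R_outer film = 1/(h_o·A) = 1/(27.7×13.6) = 0.002654 K/W
R_total = 0.1416 K/W;  Q = ΔT/R_total = 19/0.1416 = 134.2 W
T_interface = T_inner − Q·ΣR(inner→interface) = 294 − 134×0.1162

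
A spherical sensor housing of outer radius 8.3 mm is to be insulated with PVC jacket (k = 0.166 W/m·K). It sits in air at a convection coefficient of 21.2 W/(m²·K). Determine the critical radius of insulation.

r_cr ≈ 15.7 mm

For a sphere r_cr = 2k/h = 2×0.166/21.2
r_cr = 15.7 mm; since the bare radius (8.3 mm) is below r_cr, adding a thin layer of insulation will *increase* heat loss.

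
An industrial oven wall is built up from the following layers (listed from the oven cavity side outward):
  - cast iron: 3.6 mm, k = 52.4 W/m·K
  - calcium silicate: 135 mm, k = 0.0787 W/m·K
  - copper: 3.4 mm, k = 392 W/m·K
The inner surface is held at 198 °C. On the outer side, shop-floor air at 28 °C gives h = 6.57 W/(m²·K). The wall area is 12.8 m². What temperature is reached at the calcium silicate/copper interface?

T ≈ 41.9 °C

Thermal resistances in series:
R_cast iron = L/(kA) = 0.0036/(52.4×12.8) = 5.367×10^-6 K/W
R_calcium silicate = L/(kA) = 0.135/(0.0787×12.8) = 0.134 K/W
R_copper = L/(kA) = 0.0034/(392×12.8) = 6.776×10^-7 K/W
R_outer film = 1/(h_o·A) = 1/(6.57×12.8) = 0.01189 K/W
R_total = 0.1459 K/W;  Q = ΔT/R_total = 170/0.1459 = 1165 W
T_interface = T_inner − Q·ΣR(inner→interface) = 198 − 1170×0.134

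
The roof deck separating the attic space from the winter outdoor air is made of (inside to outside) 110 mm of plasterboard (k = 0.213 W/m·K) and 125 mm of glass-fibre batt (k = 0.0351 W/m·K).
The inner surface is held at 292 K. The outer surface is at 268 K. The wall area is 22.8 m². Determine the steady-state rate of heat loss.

Model the wall as resistances in series:
R_plasterboard = L/(kA) = 0.11/(0.213×22.8) = 0.02265 K/W
R_glass-fibre batt = L/(kA) = 0.125/(0.0351×22.8) = 0.1562 K/W
R_total = 0.1788 K/W
Q = ΔT / R_total = 24 / 0.1788

Q ≈ 134 W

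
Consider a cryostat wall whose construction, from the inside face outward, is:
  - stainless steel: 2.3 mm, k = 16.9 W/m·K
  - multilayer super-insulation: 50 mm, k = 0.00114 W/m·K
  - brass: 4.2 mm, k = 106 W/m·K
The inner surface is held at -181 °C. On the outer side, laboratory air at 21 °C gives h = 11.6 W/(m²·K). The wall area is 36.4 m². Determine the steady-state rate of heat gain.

Q ≈ 167 W

Model the wall as resistances in series:
R_stainless steel = L/(kA) = 0.0023/(16.9×36.4) = 3.739×10^-6 K/W
R_multilayer super-insulation = L/(kA) = 0.05/(0.00114×36.4) = 1.205 K/W
R_brass = L/(kA) = 0.0042/(106×36.4) = 1.089×10^-6 K/W
R_outer film = 1/(h_o·A) = 1/(11.6×36.4) = 0.002368 K/W
R_total = 1.207 K/W
Q = ΔT / R_total = 202 / 1.207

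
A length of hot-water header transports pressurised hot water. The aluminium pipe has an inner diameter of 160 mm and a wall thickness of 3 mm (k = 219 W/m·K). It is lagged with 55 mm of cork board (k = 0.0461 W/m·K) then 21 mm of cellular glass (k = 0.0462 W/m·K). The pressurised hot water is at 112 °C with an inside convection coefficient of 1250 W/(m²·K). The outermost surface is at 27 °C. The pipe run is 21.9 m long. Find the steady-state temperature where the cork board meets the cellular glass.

Treating each annulus and film as a series resistance:
R_inner film = 1/(h_i·2πr₁L) = 1/(1250×2π×0.08×21.9) = 7.267×10^-5 K/W
R_aluminium pipe wall = ln(83/80)/(2π×219×21.9) = 1.222×10^-6 K/W
R_cork board = ln(138/83)/(2π×0.0461×21.9) = 0.08015 K/W
R_cellular glass = ln(159/138)/(2π×0.0462×21.9) = 0.02228 K/W
R_total = 0.1025 K/W
Q = ΔT/R_total = 85/0.1025
Q = 829 W
T_interface = T_inner − Q·ΣR(inner→interface) = 112 − 829×0.08022

T ≈ 45.5 °C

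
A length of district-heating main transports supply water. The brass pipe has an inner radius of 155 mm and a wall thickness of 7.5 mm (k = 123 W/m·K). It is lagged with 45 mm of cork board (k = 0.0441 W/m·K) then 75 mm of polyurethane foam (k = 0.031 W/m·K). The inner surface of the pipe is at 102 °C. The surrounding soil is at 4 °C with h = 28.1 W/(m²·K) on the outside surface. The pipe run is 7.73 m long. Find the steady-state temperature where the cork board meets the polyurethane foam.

T ≈ 67.2 °C

Treating each annulus and film as a series resistance:
R_brass pipe wall = ln(162.5/155)/(2π×123×7.73) = 7.91×10^-6 K/W
R_cork board = ln(207.5/162.5)/(2π×0.0441×7.73) = 0.1141 K/W
R_polyurethane foam = ln(282.5/207.5)/(2π×0.031×7.73) = 0.2049 K/W
R_outer film = 1/(h_o·2πr_oL) = 1/(28.1×2π×0.2825×7.73) = 0.002594 K/W
R_total = 0.3217 K/W
Q = ΔT/R_total = 98/0.3217
Q = 305 W
T_interface = T_inner − Q·ΣR(inner→interface) = 102 − 305×0.1141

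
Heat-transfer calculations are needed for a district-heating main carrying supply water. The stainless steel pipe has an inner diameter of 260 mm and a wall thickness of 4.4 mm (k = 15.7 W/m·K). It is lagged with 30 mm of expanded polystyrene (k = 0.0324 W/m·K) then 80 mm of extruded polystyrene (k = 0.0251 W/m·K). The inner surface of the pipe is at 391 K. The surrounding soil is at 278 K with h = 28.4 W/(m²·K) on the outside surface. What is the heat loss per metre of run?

q′ ≈ 32 W/m

Cylindrical conduction, so R = ln(r₂/r₁)/(2πkL) per layer, in series:
R_stainless steel pipe wall = ln(134.4/130)/(2π×15.7×1) = 3.374×10^-4 K/W
R_expanded polystyrene = ln(164.4/134.4)/(2π×0.0324×1) = 0.9897 K/W
R_extruded polystyrene = ln(244.4/164.4)/(2π×0.0251×1) = 2.514 K/W
R_outer film = 1/(h_o·2πr_oL) = 1/(28.4×2π×0.2444×1) = 0.02293 K/W
R_total = 3.527 K/W
Q = ΔT/R_total = 113/3.527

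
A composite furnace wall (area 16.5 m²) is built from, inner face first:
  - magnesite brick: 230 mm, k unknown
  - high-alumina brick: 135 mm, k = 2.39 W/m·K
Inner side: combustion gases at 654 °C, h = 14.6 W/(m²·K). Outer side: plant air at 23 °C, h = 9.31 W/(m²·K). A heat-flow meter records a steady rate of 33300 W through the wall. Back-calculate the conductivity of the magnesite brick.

k ≈ 2.87 W/(m·K)

Thermal resistances in series:
R_inner film = 1/(h_i·A) = 1/(14.6×16.5) = 0.004151 K/W
R_high-alumina brick = L/(kA) = 0.135/(2.39×16.5) = 0.003423 K/W
R_outer film = 1/(h_o·A) = 1/(9.31×16.5) = 0.00651 K/W
Sum of known resistances R_other = 0.01408 K/W
Total R = ΔT/Q = 631/33300 = 0.01895 K/W
R_magnesite brick = R_total − R_other = 0.004865 K/W
k = L/(R·A) = 0.23/(0.004865×16.5)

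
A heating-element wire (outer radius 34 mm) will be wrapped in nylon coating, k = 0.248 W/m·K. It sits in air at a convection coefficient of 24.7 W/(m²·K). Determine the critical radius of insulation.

r_cr ≈ 10 mm

For a cylinder r_cr = k/h = 0.248/24.7
r_cr = 10 mm; since the bare radius (34 mm) is above r_cr, any added insulation will reduce heat loss.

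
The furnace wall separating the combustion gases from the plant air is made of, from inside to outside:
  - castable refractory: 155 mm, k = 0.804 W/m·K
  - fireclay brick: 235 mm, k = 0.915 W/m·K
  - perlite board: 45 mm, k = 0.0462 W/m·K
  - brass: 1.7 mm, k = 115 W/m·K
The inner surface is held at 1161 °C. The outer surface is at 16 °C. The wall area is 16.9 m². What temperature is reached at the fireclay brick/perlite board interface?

Treating each layer as a thermal resistance in series:
R_castable refractory = L/(kA) = 0.155/(0.804×16.9) = 0.01141 K/W
R_fireclay brick = L/(kA) = 0.235/(0.915×16.9) = 0.0152 K/W
R_perlite board = L/(kA) = 0.045/(0.0462×16.9) = 0.05763 K/W
R_brass = L/(kA) = 0.0017/(115×16.9) = 8.747×10^-7 K/W
R_total = 0.08424 K/W;  Q = ΔT/R_total = 1145/0.08424 = 13590 W
T_interface = T_inner − Q·ΣR(inner→interface) = 1161 − 13600×0.0266

T ≈ 799 °C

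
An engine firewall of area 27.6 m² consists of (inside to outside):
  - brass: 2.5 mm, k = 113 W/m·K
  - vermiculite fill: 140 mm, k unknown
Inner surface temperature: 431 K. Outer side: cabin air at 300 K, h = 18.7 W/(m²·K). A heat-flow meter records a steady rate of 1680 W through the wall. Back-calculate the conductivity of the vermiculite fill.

k ≈ 0.0667 W/(m·K)

Using the resistance-network approach (series):
R_brass = L/(kA) = 0.0025/(113×27.6) = 8.016×10^-7 K/W
R_outer film = 1/(h_o·A) = 1/(18.7×27.6) = 0.001938 K/W
Sum of known resistances R_other = 0.001938 K/W
Total R = ΔT/Q = 131/1680 = 0.07798 K/W
R_vermiculite fill = R_total − R_other = 0.07604 K/W
k = L/(R·A) = 0.14/(0.07604×27.6)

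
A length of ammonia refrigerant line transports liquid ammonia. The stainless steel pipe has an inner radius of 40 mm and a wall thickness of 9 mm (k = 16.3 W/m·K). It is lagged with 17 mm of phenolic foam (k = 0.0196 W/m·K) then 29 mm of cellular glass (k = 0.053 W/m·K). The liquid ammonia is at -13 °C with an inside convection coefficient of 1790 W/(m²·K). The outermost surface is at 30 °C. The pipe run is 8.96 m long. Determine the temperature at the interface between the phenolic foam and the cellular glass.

T ≈ 16.6 °C

Radial resistances (cylindrical: R_cond = ln(r_o/r_i)/(2πkL), R_conv = 1/(h·2πrL)):
R_inner film = 1/(h_i·2πr₁L) = 1/(1790×2π×0.04×8.96) = 2.481×10^-4 K/W
R_stainless steel pipe wall = ln(49/40)/(2π×16.3×8.96) = 2.212×10^-4 K/W
R_phenolic foam = ln(66/49)/(2π×0.0196×8.96) = 0.2699 K/W
R_cellular glass = ln(95/66)/(2π×0.053×8.96) = 0.1221 K/W
R_total = 0.3925 K/W
Q = ΔT/R_total = 43/0.3925
Q = 110 W
T_interface = T_inner + Q·ΣR(inner→interface) = -13 + 110×0.2704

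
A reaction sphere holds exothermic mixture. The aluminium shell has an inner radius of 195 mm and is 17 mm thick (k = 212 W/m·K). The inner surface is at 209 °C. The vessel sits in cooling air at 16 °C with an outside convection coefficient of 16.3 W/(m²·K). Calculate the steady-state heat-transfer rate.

Q ≈ 1770 W

Spherical conduction: R = (1/r_in − 1/r_out)/(4πk) per layer; series-sum.
R_aluminium shell = (1/0.195 − 1/0.212)/(4π×212) = 1.544×10^-4 K/W
R_outer film = 1/(h·4πr_o²) = 1/(16.3×4π×0.212²) = 0.1086 K/W
R_total = 0.1088 K/W
Q = ΔT/R_total = 193/0.1088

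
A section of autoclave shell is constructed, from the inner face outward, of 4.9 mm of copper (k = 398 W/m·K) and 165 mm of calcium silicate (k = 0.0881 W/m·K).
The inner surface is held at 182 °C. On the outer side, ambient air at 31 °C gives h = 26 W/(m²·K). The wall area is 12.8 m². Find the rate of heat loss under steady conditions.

Using the resistance-network approach (series):
R_copper = L/(kA) = 0.0049/(398×12.8) = 9.618×10^-7 K/W
R_calcium silicate = L/(kA) = 0.165/(0.0881×12.8) = 0.1463 K/W
R_outer film = 1/(h_o·A) = 1/(26×12.8) = 0.003005 K/W
R_total = 0.1493 K/W
Q = ΔT / R_total = 151 / 0.1493

Q ≈ 1010 W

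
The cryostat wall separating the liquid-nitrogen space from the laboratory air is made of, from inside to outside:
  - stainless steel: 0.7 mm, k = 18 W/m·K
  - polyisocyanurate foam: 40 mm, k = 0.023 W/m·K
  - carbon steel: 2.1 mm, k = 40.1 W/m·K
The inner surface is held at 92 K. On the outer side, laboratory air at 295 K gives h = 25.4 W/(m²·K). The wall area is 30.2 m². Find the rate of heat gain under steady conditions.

Q ≈ 3450 W

Thermal resistances in series:
R_stainless steel = L/(kA) = 0.0007/(18×30.2) = 1.288×10^-6 K/W
R_polyisocyanurate foam = L/(kA) = 0.04/(0.023×30.2) = 0.05759 K/W
R_carbon steel = L/(kA) = 0.0021/(40.1×30.2) = 1.734×10^-6 K/W
R_outer film = 1/(h_o·A) = 1/(25.4×30.2) = 0.001304 K/W
R_total = 0.05889 K/W
Q = ΔT / R_total = 203 / 0.05889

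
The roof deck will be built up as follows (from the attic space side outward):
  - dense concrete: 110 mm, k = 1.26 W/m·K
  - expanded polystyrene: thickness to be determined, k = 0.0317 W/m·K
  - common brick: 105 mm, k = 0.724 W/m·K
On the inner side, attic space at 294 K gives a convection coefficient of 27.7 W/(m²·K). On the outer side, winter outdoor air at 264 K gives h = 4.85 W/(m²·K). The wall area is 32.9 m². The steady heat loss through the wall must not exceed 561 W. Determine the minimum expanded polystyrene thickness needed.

L ≈ 40.7 mm

Series thermal resistances:
R_inner film = 1/(h_i·A) = 1/(27.7×32.9) = 0.001097 K/W
R_dense concrete = L/(kA) = 0.11/(1.26×32.9) = 0.002654 K/W
R_common brick = L/(kA) = 0.105/(0.724×32.9) = 0.004408 K/W
R_outer film = 1/(h_o·A) = 1/(4.85×32.9) = 0.006267 K/W
Sum of the known resistances R_other = 0.01443 K/W
Required total resistance R_tot = ΔT/Q_allow = 30/561 = 0.05348 K/W
R_expanded polystyrene = R_tot − R_other = 0.03905 K/W
L = R·k·A = 0.03905×0.0317×32.9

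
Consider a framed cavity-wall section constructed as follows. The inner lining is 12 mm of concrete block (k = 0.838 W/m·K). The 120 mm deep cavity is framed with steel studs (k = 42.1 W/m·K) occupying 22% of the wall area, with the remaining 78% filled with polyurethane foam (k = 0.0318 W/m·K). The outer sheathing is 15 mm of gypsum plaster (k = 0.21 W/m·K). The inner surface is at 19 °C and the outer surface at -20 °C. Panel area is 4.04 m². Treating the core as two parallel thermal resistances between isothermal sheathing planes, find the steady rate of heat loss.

Q ≈ 1600 W

Sheathing layers in series; stud and cavity paths in parallel between them.
R_inner = 0.012/(0.838×4.04) = 0.003545 K/W
R_stud  = 0.12/(42.1×0.22×4.04) = 0.003207 K/W
R_cav   = 0.12/(0.0318×0.78×4.04) = 1.198 K/W
1/R_core = 1/R_stud + 1/R_cav → R_core = 0.003198 K/W
R_outer = 0.015/(0.21×4.04) = 0.01768 K/W
R_total = 0.02442 K/W
Q = ΔT/R_total = 39/0.02442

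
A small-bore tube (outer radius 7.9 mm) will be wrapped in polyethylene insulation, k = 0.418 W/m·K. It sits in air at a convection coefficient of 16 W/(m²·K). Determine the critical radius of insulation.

For a cylinder r_cr = k/h = 0.418/16
r_cr = 26.1 mm; since the bare radius (7.9 mm) is below r_cr, adding a thin layer of insulation will *increase* heat loss.

r_cr ≈ 26.1 mm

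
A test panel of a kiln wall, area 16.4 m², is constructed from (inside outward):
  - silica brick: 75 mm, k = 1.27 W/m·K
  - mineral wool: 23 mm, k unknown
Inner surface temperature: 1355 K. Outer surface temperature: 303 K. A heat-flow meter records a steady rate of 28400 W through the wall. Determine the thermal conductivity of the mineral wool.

Thermal resistances in series:
R_silica brick = L/(kA) = 0.075/(1.27×16.4) = 0.003601 K/W
Sum of known resistances R_other = 0.003601 K/W
Total R = ΔT/Q = 1052/28400 = 0.03704 K/W
R_mineral wool = R_total − R_other = 0.03344 K/W
k = L/(R·A) = 0.023/(0.03344×16.4)

k ≈ 0.0419 W/(m·K)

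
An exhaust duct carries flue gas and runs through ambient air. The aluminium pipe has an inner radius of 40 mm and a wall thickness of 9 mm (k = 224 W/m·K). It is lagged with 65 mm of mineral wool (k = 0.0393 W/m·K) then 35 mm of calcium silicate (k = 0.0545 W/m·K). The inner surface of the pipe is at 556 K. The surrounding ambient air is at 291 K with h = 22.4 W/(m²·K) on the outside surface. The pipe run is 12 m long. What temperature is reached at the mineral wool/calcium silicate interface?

T ≈ 343 K

For a radial system each layer contributes R = ln(r_out/r_in)/(2πkL); films add R = 1/(hA).
R_aluminium pipe wall = ln(49/40)/(2π×224×12) = 1.202×10^-5 K/W
R_mineral wool = ln(114/49)/(2π×0.0393×12) = 0.285 K/W
R_calcium silicate = ln(149/114)/(2π×0.0545×12) = 0.06516 K/W
R_outer film = 1/(h_o·2πr_oL) = 1/(22.4×2π×0.149×12) = 0.003974 K/W
R_total = 0.3541 K/W
Q = ΔT/R_total = 265/0.3541
Q = 748 W
T_interface = T_inner − Q·ΣR(inner→interface) = 556 − 748×0.285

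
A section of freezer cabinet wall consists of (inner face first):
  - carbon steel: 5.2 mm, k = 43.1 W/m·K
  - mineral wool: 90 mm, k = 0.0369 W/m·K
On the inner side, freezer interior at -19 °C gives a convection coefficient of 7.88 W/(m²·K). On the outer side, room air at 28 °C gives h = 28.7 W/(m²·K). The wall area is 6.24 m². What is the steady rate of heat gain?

Model the wall as resistances in series:
R_inner film = 1/(h_i·A) = 1/(7.88×6.24) = 0.02034 K/W
R_carbon steel = L/(kA) = 0.0052/(43.1×6.24) = 1.933×10^-5 K/W
R_mineral wool = L/(kA) = 0.09/(0.0369×6.24) = 0.3909 K/W
R_outer film = 1/(h_o·A) = 1/(28.7×6.24) = 0.005584 K/W
R_total = 0.4168 K/W
Q = ΔT / R_total = 47 / 0.4168

Q ≈ 113 W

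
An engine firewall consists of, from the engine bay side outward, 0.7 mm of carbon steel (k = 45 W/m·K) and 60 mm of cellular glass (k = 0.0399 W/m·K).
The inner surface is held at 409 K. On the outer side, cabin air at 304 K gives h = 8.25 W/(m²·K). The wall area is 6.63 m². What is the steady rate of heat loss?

Q ≈ 428 W

Model the wall as resistances in series:
R_carbon steel = L/(kA) = 0.0007/(45×6.63) = 2.346×10^-6 K/W
R_cellular glass = L/(kA) = 0.06/(0.0399×6.63) = 0.2268 K/W
R_outer film = 1/(h_o·A) = 1/(8.25×6.63) = 0.01828 K/W
R_total = 0.2451 K/W
Q = ΔT / R_total = 105 / 0.2451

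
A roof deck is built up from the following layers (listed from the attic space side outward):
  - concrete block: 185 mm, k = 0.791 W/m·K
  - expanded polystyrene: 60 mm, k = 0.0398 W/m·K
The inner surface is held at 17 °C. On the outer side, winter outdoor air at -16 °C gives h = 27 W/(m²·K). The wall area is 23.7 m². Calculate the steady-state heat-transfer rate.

Q ≈ 440 W

Model the wall as resistances in series:
R_concrete block = L/(kA) = 0.185/(0.791×23.7) = 0.009868 K/W
R_expanded polystyrene = L/(kA) = 0.06/(0.0398×23.7) = 0.06361 K/W
R_outer film = 1/(h_o·A) = 1/(27×23.7) = 0.001563 K/W
R_total = 0.07504 K/W
Q = ΔT / R_total = 33 / 0.07504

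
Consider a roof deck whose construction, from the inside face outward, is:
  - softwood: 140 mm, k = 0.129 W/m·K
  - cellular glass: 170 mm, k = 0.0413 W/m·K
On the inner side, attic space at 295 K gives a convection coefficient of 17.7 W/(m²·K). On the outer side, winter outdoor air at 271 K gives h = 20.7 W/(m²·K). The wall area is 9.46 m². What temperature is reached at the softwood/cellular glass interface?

T ≈ 290 K

Using the resistance-network approach (series):
R_inner film = 1/(h_i·A) = 1/(17.7×9.46) = 0.005972 K/W
R_softwood = L/(kA) = 0.14/(0.129×9.46) = 0.1147 K/W
R_cellular glass = L/(kA) = 0.17/(0.0413×9.46) = 0.4351 K/W
R_outer film = 1/(h_o·A) = 1/(20.7×9.46) = 0.005107 K/W
R_total = 0.5609 K/W;  Q = ΔT/R_total = 24/0.5609 = 42.79 W
T_interface = T_inner − Q·ΣR(inner→interface) = 295 − 42.8×0.1207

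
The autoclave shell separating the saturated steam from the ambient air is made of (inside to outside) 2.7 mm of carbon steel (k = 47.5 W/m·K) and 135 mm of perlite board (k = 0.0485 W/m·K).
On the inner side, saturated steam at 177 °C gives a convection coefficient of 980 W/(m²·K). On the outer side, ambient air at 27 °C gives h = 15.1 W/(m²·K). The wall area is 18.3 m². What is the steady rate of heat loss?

Model the wall as resistances in series:
R_inner film = 1/(h_i·A) = 1/(980×18.3) = 5.576×10^-5 K/W
R_carbon steel = L/(kA) = 0.0027/(47.5×18.3) = 3.106×10^-6 K/W
R_perlite board = L/(kA) = 0.135/(0.0485×18.3) = 0.1521 K/W
R_outer film = 1/(h_o·A) = 1/(15.1×18.3) = 0.003619 K/W
R_total = 0.1558 K/W
Q = ΔT / R_total = 150 / 0.1558

Q ≈ 963 W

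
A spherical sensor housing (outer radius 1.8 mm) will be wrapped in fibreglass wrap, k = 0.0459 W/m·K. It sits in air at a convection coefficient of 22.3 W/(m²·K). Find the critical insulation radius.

For a sphere r_cr = 2k/h = 2×0.0459/22.3
r_cr = 4.12 mm; since the bare radius (1.8 mm) is below r_cr, adding a thin layer of insulation will *increase* heat loss.

r_cr ≈ 4.12 mm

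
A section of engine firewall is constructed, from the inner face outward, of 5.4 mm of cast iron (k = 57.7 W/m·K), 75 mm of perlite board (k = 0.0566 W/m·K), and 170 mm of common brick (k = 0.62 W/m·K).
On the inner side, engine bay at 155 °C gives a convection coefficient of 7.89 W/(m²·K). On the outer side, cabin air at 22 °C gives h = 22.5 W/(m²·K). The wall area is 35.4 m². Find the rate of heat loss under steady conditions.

Model the wall as resistances in series:
R_inner film = 1/(h_i·A) = 1/(7.89×35.4) = 0.00358 K/W
R_cast iron = L/(kA) = 0.0054/(57.7×35.4) = 2.644×10^-6 K/W
R_perlite board = L/(kA) = 0.075/(0.0566×35.4) = 0.03743 K/W
R_common brick = L/(kA) = 0.17/(0.62×35.4) = 0.007746 K/W
R_outer film = 1/(h_o·A) = 1/(22.5×35.4) = 0.001255 K/W
R_total = 0.05002 K/W
Q = ΔT / R_total = 133 / 0.05002

Q ≈ 2660 W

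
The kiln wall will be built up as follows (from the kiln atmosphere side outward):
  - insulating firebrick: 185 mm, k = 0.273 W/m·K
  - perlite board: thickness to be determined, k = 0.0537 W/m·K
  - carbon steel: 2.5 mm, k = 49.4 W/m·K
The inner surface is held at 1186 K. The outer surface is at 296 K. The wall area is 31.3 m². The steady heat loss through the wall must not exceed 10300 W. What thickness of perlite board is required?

L ≈ 109 mm

Using the resistance-network approach (series):
R_insulating firebrick = L/(kA) = 0.185/(0.273×31.3) = 0.02165 K/W
R_carbon steel = L/(kA) = 0.0025/(49.4×31.3) = 1.617×10^-6 K/W
Sum of the known resistances R_other = 0.02165 K/W
Required total resistance R_tot = ΔT/Q_allow = 890/10300 = 0.08641 K/W
R_perlite board = R_tot − R_other = 0.06476 K/W
L = R·k·A = 0.06476×0.0537×31.3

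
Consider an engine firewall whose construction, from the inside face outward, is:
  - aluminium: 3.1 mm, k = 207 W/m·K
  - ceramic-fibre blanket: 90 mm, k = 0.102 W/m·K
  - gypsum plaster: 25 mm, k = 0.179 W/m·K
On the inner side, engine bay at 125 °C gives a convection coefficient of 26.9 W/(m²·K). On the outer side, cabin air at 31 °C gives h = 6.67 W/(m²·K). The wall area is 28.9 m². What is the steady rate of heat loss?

Thermal resistances in series:
R_inner film = 1/(h_i·A) = 1/(26.9×28.9) = 0.001286 K/W
R_aluminium = L/(kA) = 0.0031/(207×28.9) = 5.182×10^-7 K/W
R_ceramic-fibre blanket = L/(kA) = 0.09/(0.102×28.9) = 0.03053 K/W
R_gypsum plaster = L/(kA) = 0.025/(0.179×28.9) = 0.004833 K/W
R_outer film = 1/(h_o·A) = 1/(6.67×28.9) = 0.005188 K/W
R_total = 0.04184 K/W
Q = ΔT / R_total = 94 / 0.04184

Q ≈ 2250 W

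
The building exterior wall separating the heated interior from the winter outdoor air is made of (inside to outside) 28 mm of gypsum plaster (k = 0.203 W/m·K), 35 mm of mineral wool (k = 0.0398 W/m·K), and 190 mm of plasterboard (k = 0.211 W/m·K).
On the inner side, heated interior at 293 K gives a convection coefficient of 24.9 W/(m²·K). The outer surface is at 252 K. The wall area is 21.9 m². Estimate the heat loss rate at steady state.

Model the wall as resistances in series:
R_inner film = 1/(h_i·A) = 1/(24.9×21.9) = 0.001834 K/W
R_gypsum plaster = L/(kA) = 0.028/(0.203×21.9) = 0.006298 K/W
R_mineral wool = L/(kA) = 0.035/(0.0398×21.9) = 0.04016 K/W
R_plasterboard = L/(kA) = 0.19/(0.211×21.9) = 0.04112 K/W
R_total = 0.0894 K/W
Q = ΔT / R_total = 41 / 0.0894

Q ≈ 459 W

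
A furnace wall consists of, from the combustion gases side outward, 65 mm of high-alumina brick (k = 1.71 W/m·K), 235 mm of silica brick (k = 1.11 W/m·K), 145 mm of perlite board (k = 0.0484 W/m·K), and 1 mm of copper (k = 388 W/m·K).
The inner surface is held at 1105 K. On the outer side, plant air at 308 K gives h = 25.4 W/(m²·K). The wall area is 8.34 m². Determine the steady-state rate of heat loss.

Treating each layer as a thermal resistance in series:
R_high-alumina brick = L/(kA) = 0.065/(1.71×8.34) = 0.004558 K/W
R_silica brick = L/(kA) = 0.235/(1.11×8.34) = 0.02539 K/W
R_perlite board = L/(kA) = 0.145/(0.0484×8.34) = 0.3592 K/W
R_copper = L/(kA) = 0.001/(388×8.34) = 3.09×10^-7 K/W
R_outer film = 1/(h_o·A) = 1/(25.4×8.34) = 0.004721 K/W
R_total = 0.3939 K/W
Q = ΔT / R_total = 797 / 0.3939

Q ≈ 2020 W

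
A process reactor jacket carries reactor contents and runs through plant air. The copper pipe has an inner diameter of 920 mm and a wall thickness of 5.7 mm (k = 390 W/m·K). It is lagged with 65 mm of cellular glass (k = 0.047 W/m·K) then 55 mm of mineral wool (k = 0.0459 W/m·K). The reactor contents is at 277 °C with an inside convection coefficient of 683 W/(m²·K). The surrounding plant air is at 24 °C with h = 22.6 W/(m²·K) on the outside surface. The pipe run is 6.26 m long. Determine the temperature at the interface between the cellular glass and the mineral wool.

Cylindrical conduction, so R = ln(r₂/r₁)/(2πkL) per layer, in series:
R_inner film = 1/(h_i·2πr₁L) = 1/(683×2π×0.46×6.26) = 8.092×10^-5 K/W
R_copper pipe wall = ln(465.7/460)/(2π×390×6.26) = 8.028×10^-7 K/W
R_cellular glass = ln(530.7/465.7)/(2π×0.047×6.26) = 0.07068 K/W
R_mineral wool = ln(585.7/530.7)/(2π×0.0459×6.26) = 0.05462 K/W
R_outer film = 1/(h_o·2πr_oL) = 1/(22.6×2π×0.5857×6.26) = 0.001921 K/W
R_total = 0.1273 K/W
Q = ΔT/R_total = 253/0.1273
Q = 1990 W
T_interface = T_inner − Q·ΣR(inner→interface) = 277 − 1990×0.07076

T ≈ 136 °C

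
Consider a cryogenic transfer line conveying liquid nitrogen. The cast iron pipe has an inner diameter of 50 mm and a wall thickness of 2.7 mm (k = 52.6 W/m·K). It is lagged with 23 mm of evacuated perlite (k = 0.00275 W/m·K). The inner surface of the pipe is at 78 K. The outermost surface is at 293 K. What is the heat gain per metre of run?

q′ ≈ 6.15 W/m

Radial resistances (cylindrical: R_cond = ln(r_o/r_i)/(2πkL), R_conv = 1/(h·2πrL)):
R_cast iron pipe wall = ln(27.7/25)/(2π×52.6×1) = 3.103×10^-4 K/W
R_evacuated perlite = ln(50.7/27.7)/(2π×0.00275×1) = 34.98 K/W
R_total = 34.99 K/W
Q = ΔT/R_total = 215/34.99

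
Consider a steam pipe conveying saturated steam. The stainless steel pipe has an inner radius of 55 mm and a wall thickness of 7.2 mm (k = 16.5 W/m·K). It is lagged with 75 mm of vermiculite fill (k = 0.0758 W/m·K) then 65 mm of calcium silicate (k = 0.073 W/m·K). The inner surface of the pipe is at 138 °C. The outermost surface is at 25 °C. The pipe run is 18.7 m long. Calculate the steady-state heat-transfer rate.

Q ≈ 843 W

For a radial system each layer contributes R = ln(r_out/r_in)/(2πkL); films add R = 1/(hA).
R_stainless steel pipe wall = ln(62.2/55)/(2π×16.5×18.7) = 6.346×10^-5 K/W
R_vermiculite fill = ln(137.2/62.2)/(2π×0.0758×18.7) = 0.08882 K/W
R_calcium silicate = ln(202.2/137.2)/(2π×0.073×18.7) = 0.04522 K/W
R_total = 0.1341 K/W
Q = ΔT/R_total = 113/0.1341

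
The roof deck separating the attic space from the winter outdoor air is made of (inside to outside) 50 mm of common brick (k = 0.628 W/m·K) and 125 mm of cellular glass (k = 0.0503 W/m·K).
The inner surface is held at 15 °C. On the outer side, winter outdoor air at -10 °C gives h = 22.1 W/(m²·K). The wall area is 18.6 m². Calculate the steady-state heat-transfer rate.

Q ≈ 178 W

Model the wall as resistances in series:
R_common brick = L/(kA) = 0.05/(0.628×18.6) = 0.004281 K/W
R_cellular glass = L/(kA) = 0.125/(0.0503×18.6) = 0.1336 K/W
R_outer film = 1/(h_o·A) = 1/(22.1×18.6) = 0.002433 K/W
R_total = 0.1403 K/W
Q = ΔT / R_total = 25 / 0.1403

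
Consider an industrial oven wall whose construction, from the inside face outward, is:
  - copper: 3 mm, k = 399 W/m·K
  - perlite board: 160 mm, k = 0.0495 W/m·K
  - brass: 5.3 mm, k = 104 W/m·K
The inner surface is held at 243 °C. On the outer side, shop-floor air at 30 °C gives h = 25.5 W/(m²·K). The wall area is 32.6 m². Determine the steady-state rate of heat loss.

Q ≈ 2120 W

Series thermal resistances:
R_copper = L/(kA) = 0.003/(399×32.6) = 2.306×10^-7 K/W
R_perlite board = L/(kA) = 0.16/(0.0495×32.6) = 0.09915 K/W
R_brass = L/(kA) = 0.0053/(104×32.6) = 1.563×10^-6 K/W
R_outer film = 1/(h_o·A) = 1/(25.5×32.6) = 0.001203 K/W
R_total = 0.1004 K/W
Q = ΔT / R_total = 213 / 0.1004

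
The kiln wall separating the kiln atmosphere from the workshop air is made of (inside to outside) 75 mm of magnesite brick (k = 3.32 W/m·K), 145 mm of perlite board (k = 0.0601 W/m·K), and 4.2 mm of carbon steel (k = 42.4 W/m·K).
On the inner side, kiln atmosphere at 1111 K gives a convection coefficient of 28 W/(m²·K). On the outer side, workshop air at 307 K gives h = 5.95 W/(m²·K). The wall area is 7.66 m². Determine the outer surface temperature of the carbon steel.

T ≈ 358 K

Model the wall as resistances in series:
R_inner film = 1/(h_i·A) = 1/(28×7.66) = 0.004662 K/W
R_magnesite brick = L/(kA) = 0.075/(3.32×7.66) = 0.002949 K/W
R_perlite board = L/(kA) = 0.145/(0.0601×7.66) = 0.315 K/W
R_carbon steel = L/(kA) = 0.0042/(42.4×7.66) = 1.293×10^-5 K/W
R_outer film = 1/(h_o·A) = 1/(5.95×7.66) = 0.02194 K/W
R_total = 0.3445 K/W;  Q = ΔT/R_total = 804/0.3445 = 2334 W
T_interface = T_inner − Q·ΣR(inner→interface) = 1111 − 2330×0.3226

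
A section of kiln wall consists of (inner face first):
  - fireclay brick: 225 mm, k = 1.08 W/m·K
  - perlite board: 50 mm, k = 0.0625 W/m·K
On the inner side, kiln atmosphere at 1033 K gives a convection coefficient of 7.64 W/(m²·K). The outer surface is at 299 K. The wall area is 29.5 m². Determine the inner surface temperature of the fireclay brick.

Model the wall as resistances in series:
R_inner film = 1/(h_i·A) = 1/(7.64×29.5) = 0.004437 K/W
R_fireclay brick = L/(kA) = 0.225/(1.08×29.5) = 0.007062 K/W
R_perlite board = L/(kA) = 0.05/(0.0625×29.5) = 0.02712 K/W
R_total = 0.03862 K/W;  Q = ΔT/R_total = 734/0.03862 = 19010 W
T_interface = T_inner − Q·ΣR(inner→interface) = 1033 − 19000×0.004437

T ≈ 949 K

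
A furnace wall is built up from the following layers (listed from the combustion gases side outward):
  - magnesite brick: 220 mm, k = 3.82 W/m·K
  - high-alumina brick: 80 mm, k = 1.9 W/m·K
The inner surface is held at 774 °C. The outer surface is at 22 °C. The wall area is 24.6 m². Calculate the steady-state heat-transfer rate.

Q ≈ 186000 W

Treating each layer as a thermal resistance in series:
R_magnesite brick = L/(kA) = 0.22/(3.82×24.6) = 0.002341 K/W
R_high-alumina brick = L/(kA) = 0.08/(1.9×24.6) = 0.001712 K/W
R_total = 0.004053 K/W
Q = ΔT / R_total = 752 / 0.004053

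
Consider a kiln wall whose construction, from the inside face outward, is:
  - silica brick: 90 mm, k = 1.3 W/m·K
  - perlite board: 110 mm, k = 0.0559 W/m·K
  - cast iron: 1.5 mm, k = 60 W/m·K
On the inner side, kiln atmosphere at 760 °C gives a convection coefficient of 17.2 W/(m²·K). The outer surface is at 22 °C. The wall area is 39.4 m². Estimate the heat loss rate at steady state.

Using the resistance-network approach (series):
R_inner film = 1/(h_i·A) = 1/(17.2×39.4) = 0.001476 K/W
R_silica brick = L/(kA) = 0.09/(1.3×39.4) = 0.001757 K/W
R_perlite board = L/(kA) = 0.11/(0.0559×39.4) = 0.04994 K/W
R_cast iron = L/(kA) = 0.0015/(60×39.4) = 6.345×10^-7 K/W
R_total = 0.05318 K/W
Q = ΔT / R_total = 738 / 0.05318

Q ≈ 13900 W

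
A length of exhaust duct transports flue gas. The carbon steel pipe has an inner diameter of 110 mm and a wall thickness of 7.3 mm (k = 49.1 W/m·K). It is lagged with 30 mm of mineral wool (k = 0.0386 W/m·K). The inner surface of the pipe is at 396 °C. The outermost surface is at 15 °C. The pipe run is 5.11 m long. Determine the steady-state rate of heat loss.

Per-layer cylindrical resistances, series-summed:
R_carbon steel pipe wall = ln(62.3/55)/(2π×49.1×5.11) = 7.906×10^-5 K/W
R_mineral wool = ln(92.3/62.3)/(2π×0.0386×5.11) = 0.3172 K/W
R_total = 0.3173 K/W
Q = ΔT/R_total = 381/0.3173

Q ≈ 1200 W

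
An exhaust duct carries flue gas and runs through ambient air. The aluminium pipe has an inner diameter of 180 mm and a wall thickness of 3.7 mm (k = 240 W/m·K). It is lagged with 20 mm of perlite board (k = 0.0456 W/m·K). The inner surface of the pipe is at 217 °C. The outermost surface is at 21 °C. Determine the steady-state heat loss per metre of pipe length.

q′ ≈ 290 W/m

Treating each annulus and film as a series resistance:
R_aluminium pipe wall = ln(93.7/90)/(2π×240×1) = 2.672×10^-5 K/W
R_perlite board = ln(113.7/93.7)/(2π×0.0456×1) = 0.6752 K/W
R_total = 0.6753 K/W
Q = ΔT/R_total = 196/0.6753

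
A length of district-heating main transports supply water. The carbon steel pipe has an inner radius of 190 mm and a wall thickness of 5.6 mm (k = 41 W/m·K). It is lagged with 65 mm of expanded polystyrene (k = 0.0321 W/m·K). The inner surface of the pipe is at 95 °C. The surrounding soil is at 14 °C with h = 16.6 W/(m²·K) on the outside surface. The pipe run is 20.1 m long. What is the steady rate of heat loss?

Q ≈ 1120 W

Per-layer cylindrical resistances, series-summed:
R_carbon steel pipe wall = ln(195.6/190)/(2π×41×20.1) = 5.61×10^-6 K/W
R_expanded polystyrene = ln(260.6/195.6)/(2π×0.0321×20.1) = 0.07077 K/W
R_outer film = 1/(h_o·2πr_oL) = 1/(16.6×2π×0.2606×20.1) = 0.00183 K/W
R_total = 0.07261 K/W
Q = ΔT/R_total = 81/0.07261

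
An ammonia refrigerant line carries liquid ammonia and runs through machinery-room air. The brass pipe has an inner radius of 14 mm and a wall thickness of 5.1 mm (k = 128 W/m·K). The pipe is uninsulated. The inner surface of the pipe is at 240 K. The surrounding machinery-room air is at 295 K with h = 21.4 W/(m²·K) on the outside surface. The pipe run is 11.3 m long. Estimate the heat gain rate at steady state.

Q ≈ 1590 W

Cylindrical conduction, so R = ln(r₂/r₁)/(2πkL) per layer, in series:
R_brass pipe wall = ln(19.1/14)/(2π×128×11.3) = 3.418×10^-5 K/W
R_outer film = 1/(h_o·2πr_oL) = 1/(21.4×2π×0.0191×11.3) = 0.03446 K/W
R_total = 0.03449 K/W
Q = ΔT/R_total = 55/0.03449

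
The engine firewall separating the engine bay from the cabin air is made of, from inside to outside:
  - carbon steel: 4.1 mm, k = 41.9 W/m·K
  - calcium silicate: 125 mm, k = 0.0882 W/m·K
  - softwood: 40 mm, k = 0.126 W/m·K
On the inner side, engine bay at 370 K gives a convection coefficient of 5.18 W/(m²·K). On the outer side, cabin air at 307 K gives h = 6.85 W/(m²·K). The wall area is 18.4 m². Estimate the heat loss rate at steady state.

Q ≈ 559 W

Model the wall as resistances in series:
R_inner film = 1/(h_i·A) = 1/(5.18×18.4) = 0.01049 K/W
R_carbon steel = L/(kA) = 0.0041/(41.9×18.4) = 5.318×10^-6 K/W
R_calcium silicate = L/(kA) = 0.125/(0.0882×18.4) = 0.07702 K/W
R_softwood = L/(kA) = 0.04/(0.126×18.4) = 0.01725 K/W
R_outer film = 1/(h_o·A) = 1/(6.85×18.4) = 0.007934 K/W
R_total = 0.1127 K/W
Q = ΔT / R_total = 63 / 0.1127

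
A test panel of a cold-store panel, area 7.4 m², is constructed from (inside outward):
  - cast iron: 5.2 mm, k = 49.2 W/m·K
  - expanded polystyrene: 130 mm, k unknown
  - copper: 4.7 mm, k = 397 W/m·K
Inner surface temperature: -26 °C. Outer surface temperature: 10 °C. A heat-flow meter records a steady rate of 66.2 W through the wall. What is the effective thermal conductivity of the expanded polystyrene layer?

Treating each layer as a thermal resistance in series:
R_cast iron = L/(kA) = 0.0052/(49.2×7.4) = 1.428×10^-5 K/W
R_copper = L/(kA) = 0.0047/(397×7.4) = 1.6×10^-6 K/W
Sum of known resistances R_other = 1.588×10^-5 K/W
Total R = ΔT/Q = 36/66.2 = 0.5438 K/W
R_expanded polystyrene = R_total − R_other = 0.5438 K/W
k = L/(R·A) = 0.13/(0.5438×7.4)

k ≈ 0.0323 W/(m·K)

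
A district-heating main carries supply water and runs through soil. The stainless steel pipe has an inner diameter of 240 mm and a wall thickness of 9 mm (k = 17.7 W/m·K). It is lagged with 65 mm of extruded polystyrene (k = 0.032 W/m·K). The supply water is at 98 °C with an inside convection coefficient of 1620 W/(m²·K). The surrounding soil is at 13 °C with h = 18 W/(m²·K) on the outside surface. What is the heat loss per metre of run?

For a radial system each layer contributes R = ln(r_out/r_in)/(2πkL); films add R = 1/(hA).
R_inner film = 1/(h_i·2πr₁L) = 1/(1620×2π×0.12×1) = 8.187×10^-4 K/W
R_stainless steel pipe wall = ln(129/120)/(2π×17.7×1) = 6.503×10^-4 K/W
R_extruded polystyrene = ln(194/129)/(2π×0.032×1) = 2.029 K/W
R_outer film = 1/(h_o·2πr_oL) = 1/(18×2π×0.194×1) = 0.04558 K/W
R_total = 2.076 K/W
Q = ΔT/R_total = 85/2.076

q′ ≈ 40.9 W/m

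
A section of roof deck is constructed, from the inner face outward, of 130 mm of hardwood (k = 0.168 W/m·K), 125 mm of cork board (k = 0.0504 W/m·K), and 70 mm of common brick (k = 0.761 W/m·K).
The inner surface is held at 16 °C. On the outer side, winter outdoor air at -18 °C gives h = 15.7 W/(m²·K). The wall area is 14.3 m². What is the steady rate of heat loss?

Q ≈ 143 W

Series thermal resistances:
R_hardwood = L/(kA) = 0.13/(0.168×14.3) = 0.05411 K/W
R_cork board = L/(kA) = 0.125/(0.0504×14.3) = 0.1734 K/W
R_common brick = L/(kA) = 0.07/(0.761×14.3) = 0.006432 K/W
R_outer film = 1/(h_o·A) = 1/(15.7×14.3) = 0.004454 K/W
R_total = 0.2384 K/W
Q = ΔT / R_total = 34 / 0.2384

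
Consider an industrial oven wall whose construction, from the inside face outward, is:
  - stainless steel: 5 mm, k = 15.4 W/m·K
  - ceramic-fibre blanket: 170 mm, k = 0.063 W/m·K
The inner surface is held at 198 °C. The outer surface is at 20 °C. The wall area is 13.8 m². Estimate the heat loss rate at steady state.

Model the wall as resistances in series:
R_stainless steel = L/(kA) = 0.005/(15.4×13.8) = 2.353×10^-5 K/W
R_ceramic-fibre blanket = L/(kA) = 0.17/(0.063×13.8) = 0.1955 K/W
R_total = 0.1956 K/W
Q = ΔT / R_total = 178 / 0.1956

Q ≈ 910 W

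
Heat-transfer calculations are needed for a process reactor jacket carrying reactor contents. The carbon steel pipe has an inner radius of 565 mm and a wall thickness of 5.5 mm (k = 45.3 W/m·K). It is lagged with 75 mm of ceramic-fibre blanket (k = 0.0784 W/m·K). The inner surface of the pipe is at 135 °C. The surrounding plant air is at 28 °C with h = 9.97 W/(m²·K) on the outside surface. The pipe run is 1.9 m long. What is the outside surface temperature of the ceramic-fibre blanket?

Cylindrical conduction, so R = ln(r₂/r₁)/(2πkL) per layer, in series:
R_carbon steel pipe wall = ln(570.5/565)/(2π×45.3×1.9) = 1.791×10^-5 K/W
R_ceramic-fibre blanket = ln(645.5/570.5)/(2π×0.0784×1.9) = 0.132 K/W
R_outer film = 1/(h_o·2πr_oL) = 1/(9.97×2π×0.6455×1.9) = 0.01302 K/W
R_total = 0.145 K/W
Q = ΔT/R_total = 107/0.145
Q = 738 W
T_interface = T_inner − Q·ΣR(inner→interface) = 135 − 738×0.132

T ≈ 37.6 °C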